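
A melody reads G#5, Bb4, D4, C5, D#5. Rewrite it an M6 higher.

G#5 up a major sixth is E#6.
A major sixth up from Bb4 gives G5.
A major sixth up from D4 gives B4.
C5: a sixth up reaches A, and 9 semitones makes it A5.
A major sixth up from D#5 gives B#5.

E#6 G5 B4 A5 B#5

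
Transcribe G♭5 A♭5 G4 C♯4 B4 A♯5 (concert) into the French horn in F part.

The French horn in F sounds a perfect fifth below written, so the written part must be a perfect fifth above concert — transpose each note up.
Gb5 -> Db6
Ab5 -> Eb6
G4 -> D5
C#4 -> G#4
B4 -> F#5
A#5 -> E#6

Db6 Eb6 D5 G#4 F#5 E#6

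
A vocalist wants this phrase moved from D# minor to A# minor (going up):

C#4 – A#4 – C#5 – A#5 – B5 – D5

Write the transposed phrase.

D# minor to A# minor up is a perfect fifth, so every note moves up by that interval.
C#4 → G#4
A#4 → E#5
C#5 → G#5
A#5 → E#6
B5 → F#6
D5 → A5

G#4 E#5 G#5 E#6 F#6 A5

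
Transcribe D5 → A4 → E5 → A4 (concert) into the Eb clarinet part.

B4 F#4 C#5 F#4

Written C4 sounds as Eb4 on the Eb clarinet, so concert pitches are written a minor third down.
D5 -> B4
A4 -> F#4
E5 -> C#5
A4 -> F#4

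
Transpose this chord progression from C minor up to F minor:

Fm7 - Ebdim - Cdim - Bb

Bbm7 Abdim Fdim Eb

C minor up to F minor is a perfect fourth; each chord root moves by that interval while the quality stays the same.
Fm7: root F up a perfect fourth → Bb, giving Bbm7.
Ebdim: root Eb up a perfect fourth → Ab, giving Abdim.
Cdim: root C up a perfect fourth → F, giving Fdim.
Bb: root Bb up a perfect fourth → Eb, giving Eb.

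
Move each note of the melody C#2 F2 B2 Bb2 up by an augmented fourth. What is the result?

F##2 B2 E#3 E3

C#2 becomes F##2
F2 becomes B2
B2 becomes E#3
Bb2 becomes E3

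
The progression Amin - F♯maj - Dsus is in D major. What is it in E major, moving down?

Bmin G#maj Esus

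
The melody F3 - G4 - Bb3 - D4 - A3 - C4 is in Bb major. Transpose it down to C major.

G2 A3 C3 E3 B2 D3

Bb major to C major down is a minor seventh, so every note moves down by that interval.
F3 becomes G2
G4 becomes A3
Bb3 becomes C3
D4 becomes E3
A3 becomes B2
C4 becomes D3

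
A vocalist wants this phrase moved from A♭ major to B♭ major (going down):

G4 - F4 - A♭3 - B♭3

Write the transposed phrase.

A♭ major to B♭ major down is a minor seventh, so every note moves down by that interval.
G4 → A3
F4 → G3
Ab3 → Bb2
Bb3 → C3

A3 G3 Bb2 C3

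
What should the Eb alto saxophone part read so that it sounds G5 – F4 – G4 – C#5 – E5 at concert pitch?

E6 D5 E5 A#5 C#6

The Eb alto saxophone sounds a major sixth below written, so the written part must be a major sixth above concert — transpose each note up.
G5 to E6
F4 to D5
G4 to E5
C#5 to A#5
E5 to C#6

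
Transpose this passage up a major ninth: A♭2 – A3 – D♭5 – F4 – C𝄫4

A major ninth up from Ab2 gives Bb3.
A3: a ninth up reaches B, and 14 semitones makes it B4.
A major ninth up from Db5 gives Eb6.
A major ninth up from F4 gives G5.
Cbb4 up a major ninth is Dbb5.

Bb3 B4 Eb6 G5 Dbb5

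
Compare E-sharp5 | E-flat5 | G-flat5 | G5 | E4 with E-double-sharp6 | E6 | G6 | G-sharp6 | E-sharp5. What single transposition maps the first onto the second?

From E#5 to E##6 is 8 letter names — an octave of some quality.
E#5 to E##6 is 13 semitones, which makes it an augmented octave; the second version is higher, so the direction is up.
Checking another pair — E4 → E#5 — gives the same interval.

up an augmented octave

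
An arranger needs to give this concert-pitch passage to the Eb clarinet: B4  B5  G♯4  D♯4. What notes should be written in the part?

G#4 G#5 E#4 B#3

Written C4 sounds as Eb4 on the Eb clarinet, so concert pitches are written a minor third down.
B4 -> G#4
B5 -> G#5
G#4 -> E#4
D#4 -> B#3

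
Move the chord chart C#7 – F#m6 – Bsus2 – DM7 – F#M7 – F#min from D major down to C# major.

B#7 E#m6 A#sus2 C#M7 E#M7 E#min

D major down to C# major is a minor second; each chord root moves by that interval while the quality stays the same.
C#7: root C# down a minor second → B#, giving B#7.
F#m6: root F# down a minor second → E#, giving E#m6.
Bsus2: root B down a minor second → A#, giving A#sus2.
DM7: root D down a minor second → C#, giving C#M7.
F#M7: root F# down a minor second → E#, giving E#M7.
F#min: root F# down a minor second → E#, giving E#min.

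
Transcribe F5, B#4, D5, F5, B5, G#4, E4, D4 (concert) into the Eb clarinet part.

Written C4 sounds as Eb4 on the Eb clarinet, so concert pitches are written a minor third down.
F5 -> D5
B#4 -> G##4
D5 -> B4
F5 -> D5
B5 -> G#5
G#4 -> E#4
E4 -> C#4
D4 -> B3

D5 G##4 B4 D5 G#5 E#4 C#4 B3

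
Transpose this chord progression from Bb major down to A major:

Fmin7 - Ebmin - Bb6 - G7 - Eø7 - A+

Emin7 Dmin A6 F#7 D#ø7 G#+

Bb major down to A major is a minor second; each chord root moves by that interval while the quality stays the same.
Fmin7: root F down a minor second → E, giving Emin7.
Ebmin: root Eb down a minor second → D, giving Dmin.
Bb6: root Bb down a minor second → A, giving A6.
G7: root G down a minor second → F#, giving F#7.
Eø7: root E down a minor second → D#, giving D#ø7.
A+: root A down a minor second → G#, giving G#+.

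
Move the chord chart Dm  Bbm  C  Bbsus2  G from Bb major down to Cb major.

Ebm Cbm Db Cbsus2 Ab

Bb major down to Cb major is a major seventh; each chord root moves by that interval while the quality stays the same.
Dm: root D down a major seventh → Eb, giving Ebm.
Bbm: root Bb down a major seventh → Cb, giving Cbm.
C: root C down a major seventh → Db, giving Db.
Bbsus2: root Bb down a major seventh → Cb, giving Cbsus2.
G: root G down a major seventh → Ab, giving Ab.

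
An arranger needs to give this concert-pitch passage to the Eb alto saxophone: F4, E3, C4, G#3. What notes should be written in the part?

D5 C#4 A4 E#4

Written C4 sounds as Eb3 on the Eb alto saxophone, so concert pitches are written a major sixth up.
F4 -> D5
E3 -> C#4
C4 -> A4
G#3 -> E#4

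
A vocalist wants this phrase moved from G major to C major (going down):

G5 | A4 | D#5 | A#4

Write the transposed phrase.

C5 D4 G#4 D#4

From G down to C is a perfect fifth; apply that to each pitch.
G5 becomes C5
A4 becomes D4
D#5 becomes G#4
A#4 becomes D#4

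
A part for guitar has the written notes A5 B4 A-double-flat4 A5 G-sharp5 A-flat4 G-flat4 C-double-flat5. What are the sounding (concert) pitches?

A4 B3 Abb3 A4 G#4 Ab3 Gb3 Cbb4

Written C4 on the guitar sounds as C3, a perfect octave lower; apply that shift to every note.
A5 to A4
B4 to B3
Abb4 to Abb3
A5 to A4
G#5 to G#4
Ab4 to Ab3
Gb4 to Gb3
Cbb5 to Cbb4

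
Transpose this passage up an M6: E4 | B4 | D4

C#5 G#5 B4

E4: a sixth up reaches C, and 9 semitones makes it C#5.
B4 up a major sixth is G#5.
A major sixth up from D4 gives B4.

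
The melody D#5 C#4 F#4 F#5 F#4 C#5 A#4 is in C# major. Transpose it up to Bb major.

C# major to Bb major up is a diminished seventh, so every note moves up by that interval.
D#5 gives C6
C#4 gives Bb4
F#4 gives Eb5
F#5 gives Eb6
F#4 gives Eb5
C#5 gives Bb5
A#4 gives G5

C6 Bb4 Eb5 Eb6 Eb5 Bb5 G5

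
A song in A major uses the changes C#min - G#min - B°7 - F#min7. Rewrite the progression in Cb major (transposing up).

Ebmin Bbmin Db°7 Abmin7

A major up to Cb major is a diminished third; each chord root moves by that interval while the quality stays the same.
C#min: root C# up a diminished third → Eb, giving Ebmin.
G#min: root G# up a diminished third → Bb, giving Bbmin.
B°7: root B up a diminished third → Db, giving Db°7.
F#min7: root F# up a diminished third → Ab, giving Abmin7.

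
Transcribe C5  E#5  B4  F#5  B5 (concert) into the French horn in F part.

G5 B#5 F#5 C#6 F#6

The French horn in F sounds a perfect fifth below written, so the written part must be a perfect fifth above concert — transpose each note up.
C5 to G5
E#5 to B#5
B4 to F#5
F#5 to C#6
B5 to F#6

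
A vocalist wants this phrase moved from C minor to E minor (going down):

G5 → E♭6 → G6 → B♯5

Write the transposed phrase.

B4 G5 B5 D##5

C minor to E minor down is a minor sixth, so every note moves down by that interval.
G5 -> B4
Eb6 -> G5
G6 -> B5
B#5 -> D##5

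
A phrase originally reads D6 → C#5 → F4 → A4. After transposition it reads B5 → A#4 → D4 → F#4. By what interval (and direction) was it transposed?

down a minor third

Take the first pair: D6 → B5. D to B spans 3 letter names, so the interval is some kind of third.
B5 to D6 is 3 semitones, which makes it a minor third; the second version is lower, so the direction is down.
Checking another pair — A4 → F#4 — gives the same interval.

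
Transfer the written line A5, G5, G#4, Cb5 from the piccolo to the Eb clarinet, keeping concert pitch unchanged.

F#6 E6 E#5 Ab5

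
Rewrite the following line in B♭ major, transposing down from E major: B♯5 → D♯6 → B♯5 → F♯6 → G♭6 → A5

E major to B♭ major down is an augmented fourth, so every note moves down by that interval.
B#5 becomes F#5
D#6 becomes A5
B#5 becomes F#5
F#6 becomes C6
Gb6 becomes Dbb6
A5 becomes Eb5

F#5 A5 F#5 C6 Dbb6 Eb5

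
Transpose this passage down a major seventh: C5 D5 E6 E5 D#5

Db4 Eb4 F5 F4 E4

C5 down a major seventh is Db4.
D5: a seventh down reaches E, and 11 semitones makes it Eb4.
E6: a seventh down reaches F, and 11 semitones makes it F5.
E5: a seventh down reaches F, and 11 semitones makes it F4.
D#5 down a major seventh is E4.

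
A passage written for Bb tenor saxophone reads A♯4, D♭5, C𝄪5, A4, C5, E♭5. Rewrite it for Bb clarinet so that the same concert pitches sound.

First find concert pitch: the Bb tenor saxophone sounds a major ninth below written, so A♯4 D♭5 C𝄪5 A4 C5 E♭5 sounds G#3 Cb4 B#3 G3 Bb3 Db4.
Then write for Bb clarinet: it sounds a major second below written, so the part must be a major second above concert.
G#3 → A#3
Cb4 → Db4
B#3 → C##4
G3 → A3
Bb3 → C4
Db4 → Eb4

A#3 Db4 C##4 A3 C4 Eb4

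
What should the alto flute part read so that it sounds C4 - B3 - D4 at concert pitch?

Written C4 sounds as G3 on the alto flute, so concert pitches are written a perfect fourth up.
C4 becomes F4
B3 becomes E4
D4 becomes G4

F4 E4 G4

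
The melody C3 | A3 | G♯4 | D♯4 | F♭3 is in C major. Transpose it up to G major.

C major to G major up is a perfect fifth, so every note moves up by that interval.
C3 → G3
A3 → E4
G#4 → D#5
D#4 → A#4
Fb3 → Cb4

G3 E4 D#5 A#4 Cb4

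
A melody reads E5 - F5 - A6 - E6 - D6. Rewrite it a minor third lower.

C#5 D5 F#6 C#6 B5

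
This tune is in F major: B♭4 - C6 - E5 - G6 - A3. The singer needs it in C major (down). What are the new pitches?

F4 G5 B4 D6 E3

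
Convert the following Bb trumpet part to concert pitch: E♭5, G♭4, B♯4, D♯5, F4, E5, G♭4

Written C4 on the Bb trumpet sounds as Bb3, a major second lower; apply that shift to every note.
Eb5 -> Db5
Gb4 -> Fb4
B#4 -> A#4
D#5 -> C#5
F4 -> Eb4
E5 -> D5
Gb4 -> Fb4

Db5 Fb4 A#4 C#5 Eb4 D5 Fb4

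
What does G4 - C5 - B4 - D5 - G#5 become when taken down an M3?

G4 to Eb4
C5 to Ab4
B4 to G4
D5 to Bb4
G#5 to E5

Eb4 Ab4 G4 Bb4 E5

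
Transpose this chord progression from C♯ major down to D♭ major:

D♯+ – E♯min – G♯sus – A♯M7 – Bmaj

Eb+ Fmin Absus BbM7 Cbmaj

C♯ major down to D♭ major is an augmented seventh; each chord root moves by that interval while the quality stays the same.
D♯+: root D♯ down an augmented seventh → Eb, giving Eb+.
E♯min: root E♯ down an augmented seventh → F, giving Fmin.
G♯sus: root G♯ down an augmented seventh → Ab, giving Absus.
A♯M7: root A♯ down an augmented seventh → Bb, giving BbM7.
Bmaj: root B down an augmented seventh → Cb, giving Cbmaj.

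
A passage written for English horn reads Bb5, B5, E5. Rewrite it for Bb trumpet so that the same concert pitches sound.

F5 F#5 B4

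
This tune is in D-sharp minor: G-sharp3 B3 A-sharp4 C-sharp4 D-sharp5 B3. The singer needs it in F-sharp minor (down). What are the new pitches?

B2 D3 C#4 E3 F#4 D3

D-sharp minor to F-sharp minor down is a major sixth, so every note moves down by that interval.
G#3 gives B2
B3 gives D3
A#4 gives C#4
C#4 gives E3
D#5 gives F#4
B3 gives D3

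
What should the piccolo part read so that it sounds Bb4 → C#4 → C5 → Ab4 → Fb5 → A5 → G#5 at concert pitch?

Written C4 sounds as C5 on the piccolo, so concert pitches are written a perfect octave down.
Bb4 becomes Bb3
C#4 becomes C#3
C5 becomes C4
Ab4 becomes Ab3
Fb5 becomes Fb4
A5 becomes A4
G#5 becomes G#4

Bb3 C#3 C4 Ab3 Fb4 A4 G#4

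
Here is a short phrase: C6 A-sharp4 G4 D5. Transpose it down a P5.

C6: a fifth down reaches F, and 7 semitones makes it F5.
A#4: a fifth down reaches D, and 7 semitones makes it D#4.
A perfect fifth down from G4 gives C4.
D5: a fifth down reaches G, and 7 semitones makes it G4.

F5 D#4 C4 G4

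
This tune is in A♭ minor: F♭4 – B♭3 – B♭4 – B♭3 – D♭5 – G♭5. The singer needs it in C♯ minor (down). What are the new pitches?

A3 D#3 D#4 D#3 F#4 B4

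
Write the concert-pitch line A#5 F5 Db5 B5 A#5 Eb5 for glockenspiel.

Written C4 sounds as C6 on the glockenspiel, so concert pitches are written a perfect fifteenth down.
A#5 becomes A#3
F5 becomes F3
Db5 becomes Db3
B5 becomes B3
A#5 becomes A#3
Eb5 becomes Eb3

A#3 F3 Db3 B3 A#3 Eb3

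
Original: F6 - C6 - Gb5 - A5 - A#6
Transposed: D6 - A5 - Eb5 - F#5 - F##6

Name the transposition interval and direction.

down a minor third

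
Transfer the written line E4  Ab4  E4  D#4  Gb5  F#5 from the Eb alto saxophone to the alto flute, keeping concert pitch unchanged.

C4 Fb4 C4 B3 Ebb5 D5

First find concert pitch: the Eb alto saxophone sounds a major sixth below written, so E4 Ab4 E4 D#4 Gb5 F#5 sounds G3 Cb4 G3 F#3 Bbb4 A4.
Then write for alto flute: it sounds a perfect fourth below written, so the part must be a perfect fourth above concert.
G3 → C4
Cb4 → Fb4
G3 → C4
F#3 → B3
Bbb4 → Ebb5
A4 → D5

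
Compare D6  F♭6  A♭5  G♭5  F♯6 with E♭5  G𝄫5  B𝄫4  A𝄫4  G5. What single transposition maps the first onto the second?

Take the first pair: D6 → Eb5. D to E spans 7 letter names, so the interval is some kind of seventh.
Eb5 to D6 is 11 semitones, which makes it a major seventh; the second version is lower, so the direction is down.
Checking another pair — F#6 → G5 — gives the same interval.

down a major seventh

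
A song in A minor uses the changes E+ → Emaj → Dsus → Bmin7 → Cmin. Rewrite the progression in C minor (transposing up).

A minor up to C minor is a minor third; each chord root moves by that interval while the quality stays the same.
E+: root E up a minor third → G, giving G+.
Emaj: root E up a minor third → G, giving Gmaj.
Dsus: root D up a minor third → F, giving Fsus.
Bmin7: root B up a minor third → D, giving Dmin7.
Cmin: root C up a minor third → Eb, giving Ebmin.

G+ Gmaj Fsus Dmin7 Ebmin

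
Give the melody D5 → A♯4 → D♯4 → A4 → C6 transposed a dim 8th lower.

D#4 A##3 D##3 A#3 C#5

A diminished octave down from D5 gives D#4.
A#4 down a diminished octave is A##3.
D#4 down a diminished octave is D##3.
A diminished octave down from A4 gives A#3.
C6 down a diminished octave is C#5.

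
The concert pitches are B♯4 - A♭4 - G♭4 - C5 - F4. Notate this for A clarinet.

The A clarinet sounds a minor third below written, so the written part must be a minor third above concert — transpose each note up.
B#4 to D#5
Ab4 to Cb5
Gb4 to Bbb4
C5 to Eb5
F4 to Ab4

D#5 Cb5 Bbb4 Eb5 Ab4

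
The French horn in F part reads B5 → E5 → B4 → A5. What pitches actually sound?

E5 A4 E4 D5

Written C4 on the French horn in F sounds as F3, a perfect fifth lower; apply that shift to every note.
B5 -> E5
E5 -> A4
B4 -> E4
A5 -> D5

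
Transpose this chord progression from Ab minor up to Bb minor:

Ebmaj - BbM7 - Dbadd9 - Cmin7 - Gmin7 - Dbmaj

Ab minor up to Bb minor is a major second; each chord root moves by that interval while the quality stays the same.
Ebmaj: root Eb up a major second → F, giving Fmaj.
BbM7: root Bb up a major second → C, giving CM7.
Dbadd9: root Db up a major second → Eb, giving Ebadd9.
Cmin7: root C up a major second → D, giving Dmin7.
Gmin7: root G up a major second → A, giving Amin7.
Dbmaj: root Db up a major second → Eb, giving Ebmaj.

Fmaj CM7 Ebadd9 Dmin7 Amin7 Ebmaj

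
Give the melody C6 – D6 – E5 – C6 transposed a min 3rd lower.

C6 -> A5
D6 -> B5
E5 -> C#5
C6 -> A5

A5 B5 C#5 A5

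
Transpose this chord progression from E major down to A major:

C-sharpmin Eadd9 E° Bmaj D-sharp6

E major down to A major is a perfect fifth; each chord root moves by that interval while the quality stays the same.
C-sharpmin: root C-sharp down a perfect fifth → F#, giving F#min.
Eadd9: root E down a perfect fifth → A, giving Aadd9.
E°: root E down a perfect fifth → A, giving A°.
Bmaj: root B down a perfect fifth → E, giving Emaj.
D-sharp6: root D-sharp down a perfect fifth → G#, giving G#6.

F#min Aadd9 A° Emaj G#6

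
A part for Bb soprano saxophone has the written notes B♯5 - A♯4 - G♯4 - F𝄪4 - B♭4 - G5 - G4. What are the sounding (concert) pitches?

A#5 G#4 F#4 E#4 Ab4 F5 F4

The Bb soprano saxophone sounds a major second below written, so transpose each written note down a major second.
B#5 -> A#5
A#4 -> G#4
G#4 -> F#4
F##4 -> E#4
Bb4 -> Ab4
G5 -> F5
G4 -> F4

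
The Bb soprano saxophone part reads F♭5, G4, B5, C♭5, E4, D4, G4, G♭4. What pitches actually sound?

Ebb5 F4 A5 Bbb4 D4 C4 F4 Fb4

The Bb soprano saxophone sounds a major second below written, so transpose each written note down a major second.
Fb5 → Ebb5
G4 → F4
B5 → A5
Cb5 → Bbb4
E4 → D4
D4 → C4
G4 → F4
Gb4 → Fb4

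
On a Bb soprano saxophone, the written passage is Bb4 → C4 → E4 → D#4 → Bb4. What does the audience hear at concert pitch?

Ab4 Bb3 D4 C#4 Ab4

The Bb soprano saxophone sounds a major second below written, so transpose each written note down a major second.
Bb4 -> Ab4
C4 -> Bb3
E4 -> D4
D#4 -> C#4
Bb4 -> Ab4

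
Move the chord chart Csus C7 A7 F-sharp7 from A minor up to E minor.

A minor up to E minor is a perfect fifth; each chord root moves by that interval while the quality stays the same.
Csus: root C up a perfect fifth → G, giving Gsus.
C7: root C up a perfect fifth → G, giving G7.
A7: root A up a perfect fifth → E, giving E7.
F-sharp7: root F-sharp up a perfect fifth → C#, giving C#7.

Gsus G7 E7 C#7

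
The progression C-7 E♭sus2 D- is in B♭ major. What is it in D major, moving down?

B♭ major down to D major is a minor sixth; each chord root moves by that interval while the quality stays the same.
C-7: root C down a minor sixth → E, giving E-7.
E♭sus2: root E♭ down a minor sixth → G, giving Gsus2.
D-: root D down a minor sixth → F#, giving F#-.

E-7 Gsus2 F#-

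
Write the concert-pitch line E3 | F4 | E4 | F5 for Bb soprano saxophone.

F#3 G4 F#4 G5

Written C4 sounds as Bb3 on the Bb soprano saxophone, so concert pitches are written a major second up.
E3 becomes F#3
F4 becomes G4
E4 becomes F#4
F5 becomes G5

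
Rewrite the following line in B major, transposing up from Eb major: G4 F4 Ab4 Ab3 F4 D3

From Eb up to B is an augmented fifth; apply that to each pitch.
G4 gives D#5
F4 gives C#5
Ab4 gives E5
Ab3 gives E4
F4 gives C#5
D3 gives A#3

D#5 C#5 E5 E4 C#5 A#3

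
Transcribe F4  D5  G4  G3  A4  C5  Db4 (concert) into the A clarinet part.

Written C4 sounds as A3 on the A clarinet, so concert pitches are written a minor third up.
F4 to Ab4
D5 to F5
G4 to Bb4
G3 to Bb3
A4 to C5
C5 to Eb5
Db4 to Fb4

Ab4 F5 Bb4 Bb3 C5 Eb5 Fb4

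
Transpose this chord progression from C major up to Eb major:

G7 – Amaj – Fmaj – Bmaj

Bb7 Cmaj Abmaj Dmaj

C major up to Eb major is a minor third; each chord root moves by that interval while the quality stays the same.
G7: root G up a minor third → Bb, giving Bb7.
Amaj: root A up a minor third → C, giving Cmaj.
Fmaj: root F up a minor third → Ab, giving Abmaj.
Bmaj: root B up a minor third → D, giving Dmaj.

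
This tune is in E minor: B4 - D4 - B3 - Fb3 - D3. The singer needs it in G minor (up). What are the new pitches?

E minor to G minor up is a minor third, so every note moves up by that interval.
B4 gives D5
D4 gives F4
B3 gives D4
Fb3 gives Abb3
D3 gives F3

D5 F4 D4 Abb3 F3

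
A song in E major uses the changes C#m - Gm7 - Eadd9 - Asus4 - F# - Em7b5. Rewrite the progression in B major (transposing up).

G#m Dm7 Badd9 Esus4 C# Bm7b5

E major up to B major is a perfect fifth; each chord root moves by that interval while the quality stays the same.
C#m: root C# up a perfect fifth → G#, giving G#m.
Gm7: root G up a perfect fifth → D, giving Dm7.
Eadd9: root E up a perfect fifth → B, giving Badd9.
Asus4: root A up a perfect fifth → E, giving Esus4.
F#: root F# up a perfect fifth → C#, giving C#.
Em7b5: root E up a perfect fifth → B, giving Bm7b5.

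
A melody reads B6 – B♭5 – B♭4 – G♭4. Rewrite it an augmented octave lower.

Bb5 Bbb4 Bbb3 Gbb3

B6 to Bb5
Bb5 to Bbb4
Bb4 to Bbb3
Gb4 to Gbb3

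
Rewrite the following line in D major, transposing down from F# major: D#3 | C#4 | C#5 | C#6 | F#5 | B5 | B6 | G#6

B2 A3 A4 A5 D5 G5 G6 E6

From F# down to D is a major third; apply that to each pitch.
D#3 to B2
C#4 to A3
C#5 to A4
C#6 to A5
F#5 to D5
B5 to G5
B6 to G6
G#6 to E6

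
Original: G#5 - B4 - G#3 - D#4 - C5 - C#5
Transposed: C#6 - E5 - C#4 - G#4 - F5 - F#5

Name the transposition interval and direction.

up a perfect fourth

Take the first pair: G#5 → C#6. G to C spans 4 letter names, so the interval is some kind of fourth.
G#5 to C#6 is 5 semitones, which makes it a perfect fourth; the second version is higher, so the direction is up.
Checking another pair — C#5 → F#5 — gives the same interval.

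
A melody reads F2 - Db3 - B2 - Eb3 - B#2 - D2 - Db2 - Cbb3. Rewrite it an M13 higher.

D4 Bb4 G#4 C5 G##4 B3 Bb3 Abb4

A major thirteenth up from F2 gives D4.
A major thirteenth up from Db3 gives Bb4.
A major thirteenth up from B2 gives G#4.
Eb3: a thirteenth up reaches C, and 21 semitones makes it C5.
B#2 up a major thirteenth is G##4.
D2 up a major thirteenth is B3.
A major thirteenth up from Db2 gives Bb3.
Cbb3: a thirteenth up reaches A, and 21 semitones makes it Abb4.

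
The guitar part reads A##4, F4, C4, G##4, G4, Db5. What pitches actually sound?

The guitar sounds a perfect octave below written, so transpose each written note down a perfect octave.
A##4 gives A##3
F4 gives F3
C4 gives C3
G##4 gives G##3
G4 gives G3
Db5 gives Db4

A##3 F3 C3 G##3 G3 Db4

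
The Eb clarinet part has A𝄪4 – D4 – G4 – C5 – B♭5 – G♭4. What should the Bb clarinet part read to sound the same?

D##5 G4 C5 F5 Eb6 Cb5

First find concert pitch: the Eb clarinet sounds a minor third above written, so A𝄪4 D4 G4 C5 B♭5 G♭4 sounds C##5 F4 Bb4 Eb5 Db6 Bbb4.
Then write for Bb clarinet: it sounds a major second below written, so the part must be a major second above concert.
C##5 → D##5
F4 → G4
Bb4 → C5
Eb5 → F5
Db6 → Eb6
Bbb4 → Cb5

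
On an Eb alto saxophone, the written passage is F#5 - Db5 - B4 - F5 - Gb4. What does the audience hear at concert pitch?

A4 Fb4 D4 Ab4 Bbb3

The Eb alto saxophone sounds a major sixth below written, so transpose each written note down a major sixth.
F#5 -> A4
Db5 -> Fb4
B4 -> D4
F5 -> Ab4
Gb4 -> Bbb3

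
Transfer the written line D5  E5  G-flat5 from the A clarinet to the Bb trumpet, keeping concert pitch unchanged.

C#5 D#5 F5

First find concert pitch: the A clarinet sounds a minor third below written, so D5 E5 G-flat5 sounds B4 C#5 Eb5.
Then write for Bb trumpet: it sounds a major second below written, so the part must be a major second above concert.
B4 → C#5
C#5 → D#5
Eb5 → F5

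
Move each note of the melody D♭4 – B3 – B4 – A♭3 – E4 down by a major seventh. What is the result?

Db4 down a major seventh is Ebb3.
B3 down a major seventh is C3.
A major seventh down from B4 gives C4.
A major seventh down from Ab3 gives Bbb2.
A major seventh down from E4 gives F3.

Ebb3 C3 C4 Bbb2 F3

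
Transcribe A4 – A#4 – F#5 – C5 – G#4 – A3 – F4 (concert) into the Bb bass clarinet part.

B5 B#5 G#6 D6 A#5 B4 G5

The Bb bass clarinet sounds a major ninth below written, so the written part must be a major ninth above concert — transpose each note up.
A4 becomes B5
A#4 becomes B#5
F#5 becomes G#6
C5 becomes D6
G#4 becomes A#5
A3 becomes B4
F4 becomes G5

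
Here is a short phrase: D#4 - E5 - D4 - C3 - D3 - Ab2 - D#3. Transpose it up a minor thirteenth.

B5 C7 Bb5 Ab4 Bb4 Fb4 B4

D#4 gives B5
E5 gives C7
D4 gives Bb5
C3 gives Ab4
D3 gives Bb4
Ab2 gives Fb4
D#3 gives B4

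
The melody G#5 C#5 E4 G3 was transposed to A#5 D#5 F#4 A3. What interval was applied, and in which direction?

Take the first pair: G#5 → A#5. G to A spans 2 letter names, so the interval is some kind of second.
G#5 to A#5 is 2 semitones, which makes it a major second; the second version is higher, so the direction is up.
Checking another pair — G3 → A3 — gives the same interval.

up a major second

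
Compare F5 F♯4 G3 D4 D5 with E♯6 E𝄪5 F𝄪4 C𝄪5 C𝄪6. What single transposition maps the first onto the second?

up an augmented seventh

Take the first pair: F5 → E#6. F to E spans 7 letter names, so the interval is some kind of seventh.
F5 to E#6 is 12 semitones, which makes it an augmented seventh; the second version is higher, so the direction is up.
Checking another pair — D5 → C##6 — gives the same interval.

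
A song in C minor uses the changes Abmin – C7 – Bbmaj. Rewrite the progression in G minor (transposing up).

Ebmin G7 Fmaj

C minor up to G minor is a perfect fifth; each chord root moves by that interval while the quality stays the same.
Abmin: root Ab up a perfect fifth → Eb, giving Ebmin.
C7: root C up a perfect fifth → G, giving G7.
Bbmaj: root Bb up a perfect fifth → F, giving Fmaj.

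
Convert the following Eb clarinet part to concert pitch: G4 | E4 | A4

The Eb clarinet sounds a minor third above written, so transpose each written note up a minor third.
G4 → Bb4
E4 → G4
A4 → C5

Bb4 G4 C5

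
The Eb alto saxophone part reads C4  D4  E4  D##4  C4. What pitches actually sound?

Eb3 F3 G3 F##3 Eb3

Written C4 on the Eb alto saxophone sounds as Eb3, a major sixth lower; apply that shift to every note.
C4 gives Eb3
D4 gives F3
E4 gives G3
D##4 gives F##3
C4 gives Eb3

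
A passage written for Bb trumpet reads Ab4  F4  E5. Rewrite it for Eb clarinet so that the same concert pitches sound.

First find concert pitch: the Bb trumpet sounds a major second below written, so Ab4 F4 E5 sounds Gb4 Eb4 D5.
Then write for Eb clarinet: it sounds a minor third above written, so the part must be a minor third below concert.
Gb4 → Eb4
Eb4 → C4
D5 → B4

Eb4 C4 B4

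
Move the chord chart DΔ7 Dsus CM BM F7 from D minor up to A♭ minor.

AbΔ7 Absus GbM FM Cb7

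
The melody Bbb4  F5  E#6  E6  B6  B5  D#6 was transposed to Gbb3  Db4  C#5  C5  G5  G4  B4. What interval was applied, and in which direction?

down a major tenth

From Bbb4 to Gbb3 is 10 letter names — a tenth of some quality.
Gbb3 to Bbb4 is 16 semitones, which makes it a major tenth; the second version is lower, so the direction is down.
Checking another pair — D#6 → B4 — gives the same interval.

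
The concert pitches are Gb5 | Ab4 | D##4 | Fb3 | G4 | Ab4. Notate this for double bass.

Gb6 Ab5 D##5 Fb4 G5 Ab5

Written C4 sounds as C3 on the double bass, so concert pitches are written a perfect octave up.
Gb5 gives Gb6
Ab4 gives Ab5
D##4 gives D##5
Fb3 gives Fb4
G4 gives G5
Ab4 gives Ab5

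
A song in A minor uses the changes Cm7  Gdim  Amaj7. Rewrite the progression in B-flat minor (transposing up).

Dbm7 Abdim Bbmaj7

A minor up to B-flat minor is a minor second; each chord root moves by that interval while the quality stays the same.
Cm7: root C up a minor second → Db, giving Dbm7.
Gdim: root G up a minor second → Ab, giving Abdim.
Amaj7: root A up a minor second → Bb, giving Bbmaj7.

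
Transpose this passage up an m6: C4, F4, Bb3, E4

C4 gives Ab4
F4 gives Db5
Bb3 gives Gb4
E4 gives C5

Ab4 Db5 Gb4 C5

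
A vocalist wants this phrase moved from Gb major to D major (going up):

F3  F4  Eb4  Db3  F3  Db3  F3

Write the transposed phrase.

Gb major to D major up is an augmented fifth, so every note moves up by that interval.
F3 gives C#4
F4 gives C#5
Eb4 gives B4
Db3 gives A3
F3 gives C#4
Db3 gives A3
F3 gives C#4

C#4 C#5 B4 A3 C#4 A3 C#4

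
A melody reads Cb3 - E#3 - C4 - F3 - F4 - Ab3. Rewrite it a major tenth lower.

Abb1 C#2 Ab2 Db2 Db3 Fb2

A major tenth down from Cb3 gives Abb1.
E#3: a tenth down reaches C, and 16 semitones makes it C#2.
C4: a tenth down reaches A, and 16 semitones makes it Ab2.
F3: a tenth down reaches D, and 16 semitones makes it Db2.
A major tenth down from F4 gives Db3.
A major tenth down from Ab3 gives Fb2.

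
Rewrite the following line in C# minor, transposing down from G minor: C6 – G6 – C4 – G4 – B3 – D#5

G minor to C# minor down is a diminished fifth, so every note moves down by that interval.
C6 -> F#5
G6 -> C#6
C4 -> F#3
G4 -> C#4
B3 -> E#3
D#5 -> G##4

F#5 C#6 F#3 C#4 E#3 G##4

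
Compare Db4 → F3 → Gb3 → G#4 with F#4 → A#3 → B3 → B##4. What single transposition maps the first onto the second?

From Db4 to F#4 is 3 letter names — a third of some quality.
Db4 to F#4 is 5 semitones, which makes it an augmented third; the second version is higher, so the direction is up.
Checking another pair — G#4 → B##4 — gives the same interval.

up an augmented third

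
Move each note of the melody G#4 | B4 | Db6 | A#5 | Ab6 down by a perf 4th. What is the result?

D#4 F#4 Ab5 E#5 Eb6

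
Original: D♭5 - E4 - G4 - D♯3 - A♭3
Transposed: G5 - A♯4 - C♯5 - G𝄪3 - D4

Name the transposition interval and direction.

up an augmented fourth

Take the first pair: Db5 → G5. D to G spans 4 letter names, so the interval is some kind of fourth.
Db5 to G5 is 6 semitones, which makes it an augmented fourth; the second version is higher, so the direction is up.
Checking another pair — Ab3 → D4 — gives the same interval.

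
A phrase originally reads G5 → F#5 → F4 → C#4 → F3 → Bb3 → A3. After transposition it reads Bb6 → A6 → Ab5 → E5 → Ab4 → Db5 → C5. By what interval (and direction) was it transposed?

Take the first pair: G5 → Bb6. G to B spans 10 letter names, so the interval is some kind of tenth.
G5 to Bb6 is 15 semitones, which makes it a minor tenth; the second version is higher, so the direction is up.
Checking another pair — A3 → C5 — gives the same interval.

up a minor tenth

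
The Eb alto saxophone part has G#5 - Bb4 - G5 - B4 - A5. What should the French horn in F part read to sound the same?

F#5 Ab4 F5 A4 G5

First find concert pitch: the Eb alto saxophone sounds a major sixth below written, so G#5 Bb4 G5 B4 A5 sounds B4 Db4 Bb4 D4 C5.
Then write for French horn in F: it sounds a perfect fifth below written, so the part must be a perfect fifth above concert.
B4 → F#5
Db4 → Ab4
Bb4 → F5
D4 → A4
C5 → G5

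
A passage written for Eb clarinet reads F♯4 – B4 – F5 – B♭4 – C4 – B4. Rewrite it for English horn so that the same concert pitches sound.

First find concert pitch: the Eb clarinet sounds a minor third above written, so F♯4 B4 F5 B♭4 C4 B4 sounds A4 D5 Ab5 Db5 Eb4 D5.
Then write for English horn: it sounds a perfect fifth below written, so the part must be a perfect fifth above concert.
A4 → E5
D5 → A5
Ab5 → Eb6
Db5 → Ab5
Eb4 → Bb4
D5 → A5

E5 A5 Eb6 Ab5 Bb4 A5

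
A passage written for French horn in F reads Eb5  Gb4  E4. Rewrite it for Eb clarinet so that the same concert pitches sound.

First find concert pitch: the French horn in F sounds a perfect fifth below written, so Eb5 Gb4 E4 sounds Ab4 Cb4 A3.
Then write for Eb clarinet: it sounds a minor third above written, so the part must be a minor third below concert.
Ab4 → F4
Cb4 → Ab3
A3 → F#3

F4 Ab3 F#3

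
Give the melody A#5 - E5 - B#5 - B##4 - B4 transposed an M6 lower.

C#5 G4 D#5 D##4 D4

A major sixth down from A#5 gives C#5.
A major sixth down from E5 gives G4.
B#5 down a major sixth is D#5.
B##4 down a major sixth is D##4.
B4 down a major sixth is D4.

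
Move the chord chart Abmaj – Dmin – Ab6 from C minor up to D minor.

C minor up to D minor is a major second; each chord root moves by that interval while the quality stays the same.
Abmaj: root Ab up a major second → Bb, giving Bbmaj.
Dmin: root D up a major second → E, giving Emin.
Ab6: root Ab up a major second → Bb, giving Bb6.

Bbmaj Emin Bb6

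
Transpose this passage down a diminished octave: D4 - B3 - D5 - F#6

D#3 B#2 D#4 F##5

D4: an octave down reaches D, and 11 semitones makes it D#3.
A diminished octave down from B3 gives B#2.
D5: an octave down reaches D, and 11 semitones makes it D#4.
A diminished octave down from F#6 gives F##5.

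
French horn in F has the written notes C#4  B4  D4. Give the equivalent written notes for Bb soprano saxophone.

G#3 F#4 A3

First find concert pitch: the French horn in F sounds a perfect fifth below written, so C#4 B4 D4 sounds F#3 E4 G3.
Then write for Bb soprano saxophone: it sounds a major second below written, so the part must be a major second above concert.
F#3 → G#3
E4 → F#4
G3 → A3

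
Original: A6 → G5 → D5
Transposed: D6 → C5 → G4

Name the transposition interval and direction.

down a perfect fifth

From A6 to D6 is 5 letter names — a fifth of some quality.
D6 to A6 is 7 semitones, which makes it a perfect fifth; the second version is lower, so the direction is down.
Checking another pair — D5 → G4 — gives the same interval.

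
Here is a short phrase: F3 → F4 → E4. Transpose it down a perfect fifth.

A perfect fifth down from F3 gives Bb2.
F4 down a perfect fifth is Bb3.
A perfect fifth down from E4 gives A3.

Bb2 Bb3 A3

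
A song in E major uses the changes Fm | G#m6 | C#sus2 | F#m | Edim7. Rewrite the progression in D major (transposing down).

Ebm F#m6 Bsus2 Em Ddim7

E major down to D major is a major second; each chord root moves by that interval while the quality stays the same.
Fm: root F down a major second → Eb, giving Ebm.
G#m6: root G# down a major second → F#, giving F#m6.
C#sus2: root C# down a major second → B, giving Bsus2.
F#m: root F# down a major second → E, giving Em.
Edim7: root E down a major second → D, giving Ddim7.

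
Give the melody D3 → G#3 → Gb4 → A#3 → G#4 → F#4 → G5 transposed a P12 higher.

A4 D#5 Db6 E#5 D#6 C#6 D7

D3 -> A4
G#3 -> D#5
Gb4 -> Db6
A#3 -> E#5
G#4 -> D#6
F#4 -> C#6
G5 -> D7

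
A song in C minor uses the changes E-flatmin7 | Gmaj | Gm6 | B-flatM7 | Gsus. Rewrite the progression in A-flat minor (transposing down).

C minor down to A-flat minor is a major third; each chord root moves by that interval while the quality stays the same.
E-flatmin7: root E-flat down a major third → Cb, giving Cbmin7.
Gmaj: root G down a major third → Eb, giving Ebmaj.
Gm6: root G down a major third → Eb, giving Ebm6.
B-flatM7: root B-flat down a major third → Gb, giving GbM7.
Gsus: root G down a major third → Eb, giving Ebsus.

Cbmin7 Ebmaj Ebm6 GbM7 Ebsus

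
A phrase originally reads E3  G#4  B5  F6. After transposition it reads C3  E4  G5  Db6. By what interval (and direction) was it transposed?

down a major third

Take the first pair: E3 → C3. E to C spans 3 letter names, so the interval is some kind of third.
C3 to E3 is 4 semitones, which makes it a major third; the second version is lower, so the direction is down.
Checking another pair — F6 → Db6 — gives the same interval.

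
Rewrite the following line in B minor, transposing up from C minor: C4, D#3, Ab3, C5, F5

B4 C##4 G4 B5 E6

From C up to B is a major seventh; apply that to each pitch.
C4 gives B4
D#3 gives C##4
Ab3 gives G4
C5 gives B5
F5 gives E6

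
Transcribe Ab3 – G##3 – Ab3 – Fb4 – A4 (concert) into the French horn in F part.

Eb4 D##4 Eb4 Cb5 E5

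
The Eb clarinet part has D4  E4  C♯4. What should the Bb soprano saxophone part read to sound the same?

First find concert pitch: the Eb clarinet sounds a minor third above written, so D4 E4 C♯4 sounds F4 G4 E4.
Then write for Bb soprano saxophone: it sounds a major second below written, so the part must be a major second above concert.
F4 → G4
G4 → A4
E4 → F#4

G4 A4 F#4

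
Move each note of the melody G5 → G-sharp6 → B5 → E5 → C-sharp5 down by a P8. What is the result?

G4 G#5 B4 E4 C#4

G5 gives G4
G#6 gives G#5
B5 gives B4
E5 gives E4
C#5 gives C#4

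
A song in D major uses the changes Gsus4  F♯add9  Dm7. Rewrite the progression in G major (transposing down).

Csus4 Badd9 Gm7

D major down to G major is a perfect fifth; each chord root moves by that interval while the quality stays the same.
Gsus4: root G down a perfect fifth → C, giving Csus4.
F♯add9: root F♯ down a perfect fifth → B, giving Badd9.
Dm7: root D down a perfect fifth → G, giving Gm7.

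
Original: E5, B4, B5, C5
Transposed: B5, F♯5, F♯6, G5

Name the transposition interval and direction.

Take the first pair: E5 → B5. E to B spans 5 letter names, so the interval is some kind of fifth.
E5 to B5 is 7 semitones, which makes it a perfect fifth; the second version is higher, so the direction is up.
Checking another pair — C5 → G5 — gives the same interval.

up a perfect fifth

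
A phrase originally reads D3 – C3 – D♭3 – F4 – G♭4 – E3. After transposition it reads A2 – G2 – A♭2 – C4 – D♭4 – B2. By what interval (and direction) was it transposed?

down a perfect fourth

Take the first pair: D3 → A2. D to A spans 4 letter names, so the interval is some kind of fourth.
A2 to D3 is 5 semitones, which makes it a perfect fourth; the second version is lower, so the direction is down.
Checking another pair — E3 → B2 — gives the same interval.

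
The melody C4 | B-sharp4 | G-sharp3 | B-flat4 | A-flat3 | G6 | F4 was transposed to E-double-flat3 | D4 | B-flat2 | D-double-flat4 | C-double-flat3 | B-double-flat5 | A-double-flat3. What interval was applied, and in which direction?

From C4 to Ebb3 is 6 letter names — a sixth of some quality.
Ebb3 to C4 is 10 semitones, which makes it an augmented sixth; the second version is lower, so the direction is down.
Checking another pair — F4 → Abb3 — gives the same interval.

down an augmented sixth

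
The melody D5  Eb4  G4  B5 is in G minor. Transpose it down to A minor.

E4 F3 A3 C#5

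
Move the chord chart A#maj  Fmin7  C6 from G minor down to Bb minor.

G minor down to Bb minor is a major sixth; each chord root moves by that interval while the quality stays the same.
A#maj: root A# down a major sixth → C#, giving C#maj.
Fmin7: root F down a major sixth → Ab, giving Abmin7.
C6: root C down a major sixth → Eb, giving Eb6.

C#maj Abmin7 Eb6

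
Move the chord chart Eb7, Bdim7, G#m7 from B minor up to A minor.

B minor up to A minor is a minor seventh; each chord root moves by that interval while the quality stays the same.
Eb7: root Eb up a minor seventh → Db, giving Db7.
Bdim7: root B up a minor seventh → A, giving Adim7.
G#m7: root G# up a minor seventh → F#, giving F#m7.

Db7 Adim7 F#m7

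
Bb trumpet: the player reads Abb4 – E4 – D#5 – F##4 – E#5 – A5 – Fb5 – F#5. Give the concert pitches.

Gbb4 D4 C#5 E#4 D#5 G5 Ebb5 E5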